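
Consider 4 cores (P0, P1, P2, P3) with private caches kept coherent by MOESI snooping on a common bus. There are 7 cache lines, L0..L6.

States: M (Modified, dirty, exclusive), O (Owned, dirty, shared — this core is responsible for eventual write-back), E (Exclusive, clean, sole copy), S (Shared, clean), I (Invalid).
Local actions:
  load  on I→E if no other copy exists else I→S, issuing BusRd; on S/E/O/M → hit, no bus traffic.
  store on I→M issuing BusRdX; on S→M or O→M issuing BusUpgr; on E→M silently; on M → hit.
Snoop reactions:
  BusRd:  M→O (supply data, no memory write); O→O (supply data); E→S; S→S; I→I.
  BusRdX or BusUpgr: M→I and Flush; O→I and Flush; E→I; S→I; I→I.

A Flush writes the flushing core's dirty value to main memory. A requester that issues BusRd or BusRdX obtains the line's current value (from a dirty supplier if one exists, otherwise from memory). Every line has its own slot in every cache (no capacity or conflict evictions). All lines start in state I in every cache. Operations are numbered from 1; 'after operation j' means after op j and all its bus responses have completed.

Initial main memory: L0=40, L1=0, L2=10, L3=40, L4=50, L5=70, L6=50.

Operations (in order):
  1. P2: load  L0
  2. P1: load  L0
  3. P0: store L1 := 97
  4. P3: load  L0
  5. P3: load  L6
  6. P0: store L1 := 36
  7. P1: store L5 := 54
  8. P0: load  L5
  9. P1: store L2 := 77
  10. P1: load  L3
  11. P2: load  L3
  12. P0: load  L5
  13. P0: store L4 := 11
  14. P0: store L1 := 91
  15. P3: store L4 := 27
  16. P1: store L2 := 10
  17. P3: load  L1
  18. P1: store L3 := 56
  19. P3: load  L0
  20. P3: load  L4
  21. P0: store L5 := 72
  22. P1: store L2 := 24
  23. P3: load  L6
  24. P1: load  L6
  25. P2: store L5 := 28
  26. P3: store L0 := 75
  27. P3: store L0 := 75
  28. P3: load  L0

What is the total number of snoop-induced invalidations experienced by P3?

invalidations = 0

[1] P2: load  L0 | P0:I, P1:I, P2:E(40), P3:I | bus: BusRd
[2] P1: load  L0 | P0:I, P1:S(40), P2:S(40), P3:I | bus: BusRd
[3] P0: store L1 := 97 | P0:M(97), P1:I, P2:I, P3:I | bus: BusRdX
[4] P3: load  L0 | P0:I, P1:S(40), P2:S(40), P3:S(40) | bus: BusRd
[5] P3: load  L6 | P0:I, P1:I, P2:I, P3:E(50) | bus: BusRd
[6] P0: store L1 := 36 | P0:M(36), P1:I, P2:I, P3:I | bus: none
[7] P1: store L5 := 54 | P0:I, P1:M(54), P2:I, P3:I | bus: BusRdX
[8] P0: load  L5 | P0:S(54), P1:O(54), P2:I, P3:I | bus: BusRd
[9] P1: store L2 := 77 | P0:I, P1:M(77), P2:I, P3:I | bus: BusRdX
[10] P1: load  L3 | P0:I, P1:E(40), P2:I, P3:I | bus: BusRd
[11] P2: load  L3 | P0:I, P1:S(40), P2:S(40), P3:I | bus: BusRd
[12] P0: load  L5 | P0:S(54), P1:O(54), P2:I, P3:I | bus: none
[13] P0: store L4 := 11 | P0:M(11), P1:I, P2:I, P3:I | bus: BusRdX
[14] P0: store L1 := 91 | P0:M(91), P1:I, P2:I, P3:I | bus: none
[15] P3: store L4 := 27 | P0:I, P1:I, P2:I, P3:M(27) | bus: BusRdX,Flush
[16] P1: store L2 := 10 | P0:I, P1:M(10), P2:I, P3:I | bus: none
[17] P3: load  L1 | P0:O(91), P1:I, P2:I, P3:S(91) | bus: BusRd
[18] P1: store L3 := 56 | P0:I, P1:M(56), P2:I, P3:I | bus: BusUpgr
[19] P3: load  L0 | P0:I, P1:S(40), P2:S(40), P3:S(40) | bus: none
[20] P3: load  L4 | P0:I, P1:I, P2:I, P3:M(27) | bus: none
[21] P0: store L5 := 72 | P0:M(72), P1:I, P2:I, P3:I | bus: BusUpgr,Flush
[22] P1: store L2 := 24 | P0:I, P1:M(24), P2:I, P3:I | bus: none
[23] P3: load  L6 | P0:I, P1:I, P2:I, P3:E(50) | bus: none
[24] P1: load  L6 | P0:I, P1:S(50), P2:I, P3:S(50) | bus: BusRd
[25] P2: store L5 := 28 | P0:I, P1:I, P2:M(28), P3:I | bus: BusRdX,Flush
[26] P3: store L0 := 75 | P0:I, P1:I, P2:I, P3:M(75) | bus: BusUpgr
[27] P3: store L0 := 75 | P0:I, P1:I, P2:I, P3:M(75) | bus: none
[28] P3: load  L0 | P0:I, P1:I, P2:I, P3:M(75) | bus: none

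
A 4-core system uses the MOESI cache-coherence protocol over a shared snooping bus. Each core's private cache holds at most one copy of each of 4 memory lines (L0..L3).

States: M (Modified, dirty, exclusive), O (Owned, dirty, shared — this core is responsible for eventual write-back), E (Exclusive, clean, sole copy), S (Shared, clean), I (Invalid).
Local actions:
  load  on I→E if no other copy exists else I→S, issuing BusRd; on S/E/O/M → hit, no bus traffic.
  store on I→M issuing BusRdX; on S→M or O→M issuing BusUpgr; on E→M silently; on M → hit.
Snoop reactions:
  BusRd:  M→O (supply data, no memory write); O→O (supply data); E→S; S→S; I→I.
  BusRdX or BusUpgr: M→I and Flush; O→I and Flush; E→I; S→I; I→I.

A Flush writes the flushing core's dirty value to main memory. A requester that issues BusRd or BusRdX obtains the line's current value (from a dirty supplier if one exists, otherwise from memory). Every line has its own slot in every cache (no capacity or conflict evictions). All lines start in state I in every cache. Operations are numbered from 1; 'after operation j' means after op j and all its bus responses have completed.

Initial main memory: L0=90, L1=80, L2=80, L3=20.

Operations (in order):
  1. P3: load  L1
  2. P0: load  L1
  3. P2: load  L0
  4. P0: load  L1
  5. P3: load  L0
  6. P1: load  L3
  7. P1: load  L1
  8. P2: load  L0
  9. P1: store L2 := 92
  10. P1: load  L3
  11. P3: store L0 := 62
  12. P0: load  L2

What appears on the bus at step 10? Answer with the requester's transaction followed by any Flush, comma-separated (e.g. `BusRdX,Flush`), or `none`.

  op1 P3: load  L1 → I/I/I/E on L1; bus BusRd; mem=80
  op2 P0: load  L1 → S/I/I/S on L1; bus BusRd; mem=80
  op3 P2: load  L0 → I/I/E/I on L0; bus BusRd; mem=90
  op4 P0: load  L1 → S/I/I/S on L1; bus (none); mem=80
  op5 P3: load  L0 → I/I/S/S on L0; bus BusRd; mem=90
  op6 P1: load  L3 → I/E/I/I on L3; bus BusRd; mem=20
  op7 P1: load  L1 → S/S/I/S on L1; bus BusRd; mem=80
  op8 P2: load  L0 → I/I/S/S on L0; bus (none); mem=90
  op9 P1: store L2 := 92 → I/M/I/I on L2; bus BusRdX; mem=80
  op10 P1: load  L3 → I/E/I/I on L3; bus (none); mem=20
  op11 P3: store L0 := 62 → I/I/I/M on L0; bus BusUpgr; mem=90
  op12 P0: load  L2 → S/O/I/I on L2; bus BusRd; mem=80

bus = none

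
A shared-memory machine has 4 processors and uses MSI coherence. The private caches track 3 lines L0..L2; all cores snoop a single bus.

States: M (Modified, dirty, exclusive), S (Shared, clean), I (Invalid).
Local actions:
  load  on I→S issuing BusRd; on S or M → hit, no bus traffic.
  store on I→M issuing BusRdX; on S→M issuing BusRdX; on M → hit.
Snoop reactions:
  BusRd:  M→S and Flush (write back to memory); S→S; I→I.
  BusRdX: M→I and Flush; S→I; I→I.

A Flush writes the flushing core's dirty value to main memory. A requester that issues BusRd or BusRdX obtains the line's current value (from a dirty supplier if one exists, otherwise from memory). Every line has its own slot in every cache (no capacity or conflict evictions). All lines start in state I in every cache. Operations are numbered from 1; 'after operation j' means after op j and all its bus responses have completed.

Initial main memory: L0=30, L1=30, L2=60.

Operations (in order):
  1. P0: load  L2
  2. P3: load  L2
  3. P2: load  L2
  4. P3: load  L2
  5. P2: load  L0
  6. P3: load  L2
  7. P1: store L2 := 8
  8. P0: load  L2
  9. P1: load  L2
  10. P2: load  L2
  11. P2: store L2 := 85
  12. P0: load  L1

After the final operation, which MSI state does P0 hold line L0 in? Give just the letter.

1. P0: load  L2  bus=[BusRd]  L2: P0=S P1=I P2=I P3=I  mem[L2]=60
2. P3: load  L2  bus=[BusRd]  L2: P0=S P1=I P2=I P3=S  mem[L2]=60
3. P2: load  L2  bus=[BusRd]  L2: P0=S P1=I P2=S P3=S  mem[L2]=60
4. P3: load  L2  bus=[-]  L2: P0=S P1=I P2=S P3=S  mem[L2]=60
5. P2: load  L0  bus=[BusRd]  L0: P0=I P1=I P2=S P3=I  mem[L0]=30
6. P3: load  L2  bus=[-]  L2: P0=S P1=I P2=S P3=S  mem[L2]=60
7. P1: store L2 := 8  bus=[BusRdX]  L2: P0=I P1=M P2=I P3=I  mem[L2]=60
8. P0: load  L2  bus=[BusRd,Flush]  L2: P0=S P1=S P2=I P3=I  mem[L2]=8
9. P1: load  L2  bus=[-]  L2: P0=S P1=S P2=I P3=I  mem[L2]=8
10. P2: load  L2  bus=[BusRd]  L2: P0=S P1=S P2=S P3=I  mem[L2]=8
11. P2: store L2 := 85  bus=[BusRdX]  L2: P0=I P1=I P2=M P3=I  mem[L2]=8
12. P0: load  L1  bus=[BusRd]  L1: P0=S P1=I P2=I P3=I  mem[L1]=30

state = I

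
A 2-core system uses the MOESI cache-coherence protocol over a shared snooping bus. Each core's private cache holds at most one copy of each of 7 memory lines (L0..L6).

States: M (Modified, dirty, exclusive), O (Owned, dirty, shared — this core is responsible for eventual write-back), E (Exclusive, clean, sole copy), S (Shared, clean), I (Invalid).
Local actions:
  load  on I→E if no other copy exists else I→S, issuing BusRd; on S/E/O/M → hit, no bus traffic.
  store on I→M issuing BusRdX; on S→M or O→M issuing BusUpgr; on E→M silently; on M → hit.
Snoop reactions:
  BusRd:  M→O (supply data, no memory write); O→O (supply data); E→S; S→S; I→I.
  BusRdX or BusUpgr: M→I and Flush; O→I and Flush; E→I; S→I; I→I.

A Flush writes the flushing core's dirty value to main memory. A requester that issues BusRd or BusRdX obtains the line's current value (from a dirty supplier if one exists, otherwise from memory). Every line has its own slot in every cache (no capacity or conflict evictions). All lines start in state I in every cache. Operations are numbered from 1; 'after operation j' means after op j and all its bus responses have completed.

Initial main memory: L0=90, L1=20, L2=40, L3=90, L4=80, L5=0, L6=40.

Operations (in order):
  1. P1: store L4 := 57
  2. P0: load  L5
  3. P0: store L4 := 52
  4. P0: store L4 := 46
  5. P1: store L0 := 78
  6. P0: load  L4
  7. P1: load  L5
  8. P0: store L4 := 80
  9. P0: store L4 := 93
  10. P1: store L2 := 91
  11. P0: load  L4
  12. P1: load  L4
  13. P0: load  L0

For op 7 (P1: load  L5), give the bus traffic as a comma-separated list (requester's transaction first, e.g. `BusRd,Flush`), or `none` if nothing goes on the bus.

  op1 P1: store L4 := 57 → I/M on L4; bus BusRdX; mem=80
  op2 P0: load  L5 → E/I on L5; bus BusRd; mem=0
  op3 P0: store L4 := 52 → M/I on L4; bus BusRdX Flush; mem=57
  op4 P0: store L4 := 46 → M/I on L4; bus (none); mem=57
  op5 P1: store L0 := 78 → I/M on L0; bus BusRdX; mem=90
  op6 P0: load  L4 → M/I on L4; bus (none); mem=57
  op7 P1: load  L5 → S/S on L5; bus BusRd; mem=0
  op8 P0: store L4 := 80 → M/I on L4; bus (none); mem=57
  op9 P0: store L4 := 93 → M/I on L4; bus (none); mem=57
  op10 P1: store L2 := 91 → I/M on L2; bus BusRdX; mem=40
  op11 P0: load  L4 → M/I on L4; bus (none); mem=57
  op12 P1: load  L4 → O/S on L4; bus BusRd; mem=57
  op13 P0: load  L0 → S/O on L0; bus BusRd; mem=90

bus = BusRd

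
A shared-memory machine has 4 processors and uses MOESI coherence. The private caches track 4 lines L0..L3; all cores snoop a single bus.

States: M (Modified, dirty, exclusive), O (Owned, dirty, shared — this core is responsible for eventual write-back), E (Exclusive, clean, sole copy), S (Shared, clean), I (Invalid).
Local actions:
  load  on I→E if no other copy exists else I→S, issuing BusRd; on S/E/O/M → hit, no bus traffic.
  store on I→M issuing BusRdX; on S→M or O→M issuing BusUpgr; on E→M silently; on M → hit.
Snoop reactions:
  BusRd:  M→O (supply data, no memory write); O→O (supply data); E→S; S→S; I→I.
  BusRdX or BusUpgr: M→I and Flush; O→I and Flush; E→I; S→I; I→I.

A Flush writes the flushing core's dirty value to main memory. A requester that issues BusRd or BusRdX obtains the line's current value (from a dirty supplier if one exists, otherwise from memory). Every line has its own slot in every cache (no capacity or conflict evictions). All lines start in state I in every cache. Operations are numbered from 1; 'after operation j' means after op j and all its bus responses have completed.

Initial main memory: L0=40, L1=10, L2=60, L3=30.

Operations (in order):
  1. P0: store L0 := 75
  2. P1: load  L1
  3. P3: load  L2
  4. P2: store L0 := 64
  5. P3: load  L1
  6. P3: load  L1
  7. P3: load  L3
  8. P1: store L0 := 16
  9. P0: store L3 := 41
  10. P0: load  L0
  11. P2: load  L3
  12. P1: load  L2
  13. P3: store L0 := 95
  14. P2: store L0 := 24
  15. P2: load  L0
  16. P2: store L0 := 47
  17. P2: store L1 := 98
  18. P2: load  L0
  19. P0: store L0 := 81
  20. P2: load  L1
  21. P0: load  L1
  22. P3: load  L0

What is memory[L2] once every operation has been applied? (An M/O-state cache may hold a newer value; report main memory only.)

memory[L2] = 60

1. P0: store L0 := 75  bus=[BusRdX]  L0: P0=M P1=I P2=I P3=I  mem[L0]=40
2. P1: load  L1  bus=[BusRd]  L1: P0=I P1=E P2=I P3=I  mem[L1]=10
3. P3: load  L2  bus=[BusRd]  L2: P0=I P1=I P2=I P3=E  mem[L2]=60
4. P2: store L0 := 64  bus=[BusRdX,Flush]  L0: P0=I P1=I P2=M P3=I  mem[L0]=75
5. P3: load  L1  bus=[BusRd]  L1: P0=I P1=S P2=I P3=S  mem[L1]=10
6. P3: load  L1  bus=[-]  L1: P0=I P1=S P2=I P3=S  mem[L1]=10
7. P3: load  L3  bus=[BusRd]  L3: P0=I P1=I P2=I P3=E  mem[L3]=30
8. P1: store L0 := 16  bus=[BusRdX,Flush]  L0: P0=I P1=M P2=I P3=I  mem[L0]=64
9. P0: store L3 := 41  bus=[BusRdX]  L3: P0=M P1=I P2=I P3=I  mem[L3]=30
10. P0: load  L0  bus=[BusRd]  L0: P0=S P1=O P2=I P3=I  mem[L0]=64
11. P2: load  L3  bus=[BusRd]  L3: P0=O P1=I P2=S P3=I  mem[L3]=30
12. P1: load  L2  bus=[BusRd]  L2: P0=I P1=S P2=I P3=S  mem[L2]=60
13. P3: store L0 := 95  bus=[BusRdX,Flush]  L0: P0=I P1=I P2=I P3=M  mem[L0]=16
14. P2: store L0 := 24  bus=[BusRdX,Flush]  L0: P0=I P1=I P2=M P3=I  mem[L0]=95
15. P2: load  L0  bus=[-]  L0: P0=I P1=I P2=M P3=I  mem[L0]=95
16. P2: store L0 := 47  bus=[-]  L0: P0=I P1=I P2=M P3=I  mem[L0]=95
17. P2: store L1 := 98  bus=[BusRdX]  L1: P0=I P1=I P2=M P3=I  mem[L1]=10
18. P2: load  L0  bus=[-]  L0: P0=I P1=I P2=M P3=I  mem[L0]=95
19. P0: store L0 := 81  bus=[BusRdX,Flush]  L0: P0=M P1=I P2=I P3=I  mem[L0]=47
20. P2: load  L1  bus=[-]  L1: P0=I P1=I P2=M P3=I  mem[L1]=10
21. P0: load  L1  bus=[BusRd]  L1: P0=S P1=I P2=O P3=I  mem[L1]=10
22. P3: load  L0  bus=[BusRd]  L0: P0=O P1=I P2=I P3=S  mem[L0]=47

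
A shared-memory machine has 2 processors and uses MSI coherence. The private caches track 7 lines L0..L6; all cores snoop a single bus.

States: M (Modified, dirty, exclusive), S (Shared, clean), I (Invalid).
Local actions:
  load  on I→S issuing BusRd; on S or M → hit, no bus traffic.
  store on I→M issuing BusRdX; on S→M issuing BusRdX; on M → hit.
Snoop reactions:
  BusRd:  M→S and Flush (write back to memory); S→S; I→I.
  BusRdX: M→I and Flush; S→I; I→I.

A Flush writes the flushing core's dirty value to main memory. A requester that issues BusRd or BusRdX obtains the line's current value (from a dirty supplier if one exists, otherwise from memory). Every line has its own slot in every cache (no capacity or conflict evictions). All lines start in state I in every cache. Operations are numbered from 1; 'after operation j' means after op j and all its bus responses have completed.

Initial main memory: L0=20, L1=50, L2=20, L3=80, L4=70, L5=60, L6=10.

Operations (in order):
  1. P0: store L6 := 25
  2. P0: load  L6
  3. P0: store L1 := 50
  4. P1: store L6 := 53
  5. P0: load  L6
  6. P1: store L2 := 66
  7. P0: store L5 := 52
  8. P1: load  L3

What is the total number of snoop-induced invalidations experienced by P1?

invalidations = 0

  op1 P0: store L6 := 25 → M/I on L6; bus BusRdX; mem=10
  op2 P0: load  L6 → M/I on L6; bus (none); mem=10
  op3 P0: store L1 := 50 → M/I on L1; bus BusRdX; mem=50
  op4 P1: store L6 := 53 → I/M on L6; bus BusRdX Flush; mem=25
  op5 P0: load  L6 → S/S on L6; bus BusRd Flush; mem=53
  op6 P1: store L2 := 66 → I/M on L2; bus BusRdX; mem=20
  op7 P0: store L5 := 52 → M/I on L5; bus BusRdX; mem=60
  op8 P1: load  L3 → I/S on L3; bus BusRd; mem=80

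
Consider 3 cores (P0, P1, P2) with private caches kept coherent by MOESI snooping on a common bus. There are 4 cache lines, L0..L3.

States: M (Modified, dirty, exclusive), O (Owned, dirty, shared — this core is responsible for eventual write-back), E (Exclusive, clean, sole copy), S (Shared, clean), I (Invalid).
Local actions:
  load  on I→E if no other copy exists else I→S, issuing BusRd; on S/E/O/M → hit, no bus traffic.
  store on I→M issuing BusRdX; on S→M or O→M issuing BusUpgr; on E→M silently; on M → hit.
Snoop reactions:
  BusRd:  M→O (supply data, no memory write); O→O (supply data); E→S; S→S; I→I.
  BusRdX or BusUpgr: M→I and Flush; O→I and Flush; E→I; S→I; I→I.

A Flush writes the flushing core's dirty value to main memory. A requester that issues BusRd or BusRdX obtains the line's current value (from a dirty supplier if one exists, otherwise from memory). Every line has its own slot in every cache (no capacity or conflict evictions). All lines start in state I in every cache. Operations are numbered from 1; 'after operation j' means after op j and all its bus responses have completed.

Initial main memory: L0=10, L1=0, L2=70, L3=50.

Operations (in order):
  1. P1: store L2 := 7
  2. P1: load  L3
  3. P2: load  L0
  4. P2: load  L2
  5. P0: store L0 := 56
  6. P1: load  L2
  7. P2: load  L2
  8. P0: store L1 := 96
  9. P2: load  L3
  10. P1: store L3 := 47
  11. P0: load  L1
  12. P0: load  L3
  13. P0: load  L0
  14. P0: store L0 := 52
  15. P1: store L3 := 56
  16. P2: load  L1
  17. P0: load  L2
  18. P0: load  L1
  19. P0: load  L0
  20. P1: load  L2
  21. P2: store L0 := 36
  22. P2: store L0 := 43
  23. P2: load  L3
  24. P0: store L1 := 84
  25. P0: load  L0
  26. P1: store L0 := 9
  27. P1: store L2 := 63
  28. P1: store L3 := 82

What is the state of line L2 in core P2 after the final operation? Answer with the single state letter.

state = I

step 1: P1: store L2 := 7  ⟶  IMI  (L2)  txn=BusRdX  M[L2]=70
step 2: P1: load  L3  ⟶  IEI  (L3)  txn=BusRd  M[L3]=50
step 3: P2: load  L0  ⟶  IIE  (L0)  txn=BusRd  M[L0]=10
step 4: P2: load  L2  ⟶  IOS  (L2)  txn=BusRd  M[L2]=70
step 5: P0: store L0 := 56  ⟶  MII  (L0)  txn=BusRdX  M[L0]=10
step 6: P1: load  L2  ⟶  IOS  (L2)  txn=∅  M[L2]=70
step 7: P2: load  L2  ⟶  IOS  (L2)  txn=∅  M[L2]=70
step 8: P0: store L1 := 96  ⟶  MII  (L1)  txn=BusRdX  M[L1]=0
step 9: P2: load  L3  ⟶  ISS  (L3)  txn=BusRd  M[L3]=50
step 10: P1: store L3 := 47  ⟶  IMI  (L3)  txn=BusUpgr  M[L3]=50
step 11: P0: load  L1  ⟶  MII  (L1)  txn=∅  M[L1]=0
step 12: P0: load  L3  ⟶  SOI  (L3)  txn=BusRd  M[L3]=50
step 13: P0: load  L0  ⟶  MII  (L0)  txn=∅  M[L0]=10
step 14: P0: store L0 := 52  ⟶  MII  (L0)  txn=∅  M[L0]=10
step 15: P1: store L3 := 56  ⟶  IMI  (L3)  txn=BusUpgr  M[L3]=50
step 16: P2: load  L1  ⟶  OIS  (L1)  txn=BusRd  M[L1]=0
step 17: P0: load  L2  ⟶  SOS  (L2)  txn=BusRd  M[L2]=70
step 18: P0: load  L1  ⟶  OIS  (L1)  txn=∅  M[L1]=0
step 19: P0: load  L0  ⟶  MII  (L0)  txn=∅  M[L0]=10
step 20: P1: load  L2  ⟶  SOS  (L2)  txn=∅  M[L2]=70
step 21: P2: store L0 := 36  ⟶  IIM  (L0)  txn=BusRdX+Flush  M[L0]=52
step 22: P2: store L0 := 43  ⟶  IIM  (L0)  txn=∅  M[L0]=52
step 23: P2: load  L3  ⟶  IOS  (L3)  txn=BusRd  M[L3]=50
step 24: P0: store L1 := 84  ⟶  MII  (L1)  txn=BusUpgr  M[L1]=0
step 25: P0: load  L0  ⟶  SIO  (L0)  txn=BusRd  M[L0]=52
step 26: P1: store L0 := 9  ⟶  IMI  (L0)  txn=BusRdX+Flush  M[L0]=43
step 27: P1: store L2 := 63  ⟶  IMI  (L2)  txn=BusUpgr  M[L2]=70
step 28: P1: store L3 := 82  ⟶  IMI  (L3)  txn=BusUpgr  M[L3]=50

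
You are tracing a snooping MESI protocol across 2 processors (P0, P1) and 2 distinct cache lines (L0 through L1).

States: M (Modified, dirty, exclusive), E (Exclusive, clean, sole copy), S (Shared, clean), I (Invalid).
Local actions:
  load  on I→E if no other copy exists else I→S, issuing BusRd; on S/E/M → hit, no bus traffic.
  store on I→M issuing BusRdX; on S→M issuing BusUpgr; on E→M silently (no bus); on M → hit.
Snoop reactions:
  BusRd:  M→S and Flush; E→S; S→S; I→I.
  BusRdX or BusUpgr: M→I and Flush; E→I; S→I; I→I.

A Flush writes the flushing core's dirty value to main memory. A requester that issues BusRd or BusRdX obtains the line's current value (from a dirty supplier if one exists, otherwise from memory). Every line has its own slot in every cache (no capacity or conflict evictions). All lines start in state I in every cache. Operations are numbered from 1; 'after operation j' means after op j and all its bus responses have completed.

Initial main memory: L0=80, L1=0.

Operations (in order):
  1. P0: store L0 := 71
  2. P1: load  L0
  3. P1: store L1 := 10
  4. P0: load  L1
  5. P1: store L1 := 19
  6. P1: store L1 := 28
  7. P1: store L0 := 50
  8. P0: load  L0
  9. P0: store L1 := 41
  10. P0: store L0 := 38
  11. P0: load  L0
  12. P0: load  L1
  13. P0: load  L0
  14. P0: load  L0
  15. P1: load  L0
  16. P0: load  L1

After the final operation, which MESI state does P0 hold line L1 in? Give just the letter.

step 1: P0: store L0 := 71  ⟶  MI  (L0)  txn=BusRdX  M[L0]=80
step 2: P1: load  L0  ⟶  SS  (L0)  txn=BusRd+Flush  M[L0]=71
step 3: P1: store L1 := 10  ⟶  IM  (L1)  txn=BusRdX  M[L1]=0
step 4: P0: load  L1  ⟶  SS  (L1)  txn=BusRd+Flush  M[L1]=10
step 5: P1: store L1 := 19  ⟶  IM  (L1)  txn=BusUpgr  M[L1]=10
step 6: P1: store L1 := 28  ⟶  IM  (L1)  txn=∅  M[L1]=10
step 7: P1: store L0 := 50  ⟶  IM  (L0)  txn=BusUpgr  M[L0]=71
step 8: P0: load  L0  ⟶  SS  (L0)  txn=BusRd+Flush  M[L0]=50
step 9: P0: store L1 := 41  ⟶  MI  (L1)  txn=BusRdX+Flush  M[L1]=28
step 10: P0: store L0 := 38  ⟶  MI  (L0)  txn=BusUpgr  M[L0]=50
step 11: P0: load  L0  ⟶  MI  (L0)  txn=∅  M[L0]=50
step 12: P0: load  L1  ⟶  MI  (L1)  txn=∅  M[L1]=28
step 13: P0: load  L0  ⟶  MI  (L0)  txn=∅  M[L0]=50
step 14: P0: load  L0  ⟶  MI  (L0)  txn=∅  M[L0]=50
step 15: P1: load  L0  ⟶  SS  (L0)  txn=BusRd+Flush  M[L0]=38
step 16: P0: load  L1  ⟶  MI  (L1)  txn=∅  M[L1]=28

state = M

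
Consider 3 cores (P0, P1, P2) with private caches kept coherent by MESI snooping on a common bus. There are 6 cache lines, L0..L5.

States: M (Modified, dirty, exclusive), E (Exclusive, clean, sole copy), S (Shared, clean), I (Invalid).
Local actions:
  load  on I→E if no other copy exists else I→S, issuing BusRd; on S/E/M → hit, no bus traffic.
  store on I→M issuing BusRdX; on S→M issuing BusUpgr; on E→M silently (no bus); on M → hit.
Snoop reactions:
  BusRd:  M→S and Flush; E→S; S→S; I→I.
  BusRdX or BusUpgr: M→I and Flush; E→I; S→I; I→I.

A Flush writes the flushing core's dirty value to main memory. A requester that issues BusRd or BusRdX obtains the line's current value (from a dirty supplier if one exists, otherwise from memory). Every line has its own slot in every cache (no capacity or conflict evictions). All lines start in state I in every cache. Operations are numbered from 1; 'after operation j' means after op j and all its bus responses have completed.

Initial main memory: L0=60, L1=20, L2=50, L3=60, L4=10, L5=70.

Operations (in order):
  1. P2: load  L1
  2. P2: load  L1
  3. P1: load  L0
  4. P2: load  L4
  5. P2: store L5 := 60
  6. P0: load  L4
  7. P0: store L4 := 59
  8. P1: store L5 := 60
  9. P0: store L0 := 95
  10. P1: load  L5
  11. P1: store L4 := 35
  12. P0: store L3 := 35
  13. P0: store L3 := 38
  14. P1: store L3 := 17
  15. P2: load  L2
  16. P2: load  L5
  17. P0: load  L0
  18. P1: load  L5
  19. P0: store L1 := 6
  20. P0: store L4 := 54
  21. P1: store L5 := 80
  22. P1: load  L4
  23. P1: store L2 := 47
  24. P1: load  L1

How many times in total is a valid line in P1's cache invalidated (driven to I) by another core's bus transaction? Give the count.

invalidations = 2

[1] P2: load  L1 | P0:I, P1:I, P2:E(20) | bus: BusRd
[2] P2: load  L1 | P0:I, P1:I, P2:E(20) | bus: none
[3] P1: load  L0 | P0:I, P1:E(60), P2:I | bus: BusRd
[4] P2: load  L4 | P0:I, P1:I, P2:E(10) | bus: BusRd
[5] P2: store L5 := 60 | P0:I, P1:I, P2:M(60) | bus: BusRdX
[6] P0: load  L4 | P0:S(10), P1:I, P2:S(10) | bus: BusRd
[7] P0: store L4 := 59 | P0:M(59), P1:I, P2:I | bus: BusUpgr
[8] P1: store L5 := 60 | P0:I, P1:M(60), P2:I | bus: BusRdX,Flush
[9] P0: store L0 := 95 | P0:M(95), P1:I, P2:I | bus: BusRdX
[10] P1: load  L5 | P0:I, P1:M(60), P2:I | bus: none
[11] P1: store L4 := 35 | P0:I, P1:M(35), P2:I | bus: BusRdX,Flush
[12] P0: store L3 := 35 | P0:M(35), P1:I, P2:I | bus: BusRdX
[13] P0: store L3 := 38 | P0:M(38), P1:I, P2:I | bus: none
[14] P1: store L3 := 17 | P0:I, P1:M(17), P2:I | bus: BusRdX,Flush
[15] P2: load  L2 | P0:I, P1:I, P2:E(50) | bus: BusRd
[16] P2: load  L5 | P0:I, P1:S(60), P2:S(60) | bus: BusRd,Flush
[17] P0: load  L0 | P0:M(95), P1:I, P2:I | bus: none
[18] P1: load  L5 | P0:I, P1:S(60), P2:S(60) | bus: none
[19] P0: store L1 := 6 | P0:M(6), P1:I, P2:I | bus: BusRdX
[20] P0: store L4 := 54 | P0:M(54), P1:I, P2:I | bus: BusRdX,Flush
[21] P1: store L5 := 80 | P0:I, P1:M(80), P2:I | bus: BusUpgr
[22] P1: load  L4 | P0:S(54), P1:S(54), P2:I | bus: BusRd,Flush
[23] P1: store L2 := 47 | P0:I, P1:M(47), P2:I | bus: BusRdX
[24] P1: load  L1 | P0:S(6), P1:S(6), P2:I | bus: BusRd,Flush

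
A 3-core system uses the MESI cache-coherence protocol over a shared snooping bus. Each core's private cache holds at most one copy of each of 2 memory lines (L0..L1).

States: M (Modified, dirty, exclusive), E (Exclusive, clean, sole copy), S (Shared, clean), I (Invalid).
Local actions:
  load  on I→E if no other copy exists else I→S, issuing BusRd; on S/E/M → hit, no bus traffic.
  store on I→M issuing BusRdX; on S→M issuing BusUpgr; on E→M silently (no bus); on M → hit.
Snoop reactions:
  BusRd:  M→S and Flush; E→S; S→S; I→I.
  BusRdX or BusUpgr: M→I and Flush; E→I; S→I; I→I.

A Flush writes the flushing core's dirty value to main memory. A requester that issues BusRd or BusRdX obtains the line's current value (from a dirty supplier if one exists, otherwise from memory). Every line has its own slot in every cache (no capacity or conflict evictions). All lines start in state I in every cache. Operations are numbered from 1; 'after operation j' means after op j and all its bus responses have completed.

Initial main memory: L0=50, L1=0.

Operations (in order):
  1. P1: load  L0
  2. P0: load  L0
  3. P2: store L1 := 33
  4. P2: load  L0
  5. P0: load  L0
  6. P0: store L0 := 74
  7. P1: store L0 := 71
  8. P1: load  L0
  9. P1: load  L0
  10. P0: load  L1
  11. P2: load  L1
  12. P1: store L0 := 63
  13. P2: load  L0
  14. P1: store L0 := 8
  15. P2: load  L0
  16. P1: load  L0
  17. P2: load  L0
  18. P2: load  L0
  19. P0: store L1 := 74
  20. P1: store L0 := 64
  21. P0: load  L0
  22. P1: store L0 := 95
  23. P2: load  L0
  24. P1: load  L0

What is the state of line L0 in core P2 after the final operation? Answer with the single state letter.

1. P1: load  L0  bus=[BusRd]  L0: P0=I P1=E P2=I  mem[L0]=50
2. P0: load  L0  bus=[BusRd]  L0: P0=S P1=S P2=I  mem[L0]=50
3. P2: store L1 := 33  bus=[BusRdX]  L1: P0=I P1=I P2=M  mem[L1]=0
4. P2: load  L0  bus=[BusRd]  L0: P0=S P1=S P2=S  mem[L0]=50
5. P0: load  L0  bus=[-]  L0: P0=S P1=S P2=S  mem[L0]=50
6. P0: store L0 := 74  bus=[BusUpgr]  L0: P0=M P1=I P2=I  mem[L0]=50
7. P1: store L0 := 71  bus=[BusRdX,Flush]  L0: P0=I P1=M P2=I  mem[L0]=74
8. P1: load  L0  bus=[-]  L0: P0=I P1=M P2=I  mem[L0]=74
9. P1: load  L0  bus=[-]  L0: P0=I P1=M P2=I  mem[L0]=74
10. P0: load  L1  bus=[BusRd,Flush]  L1: P0=S P1=I P2=S  mem[L1]=33
11. P2: load  L1  bus=[-]  L1: P0=S P1=I P2=S  mem[L1]=33
12. P1: store L0 := 63  bus=[-]  L0: P0=I P1=M P2=I  mem[L0]=74
13. P2: load  L0  bus=[BusRd,Flush]  L0: P0=I P1=S P2=S  mem[L0]=63
14. P1: store L0 := 8  bus=[BusUpgr]  L0: P0=I P1=M P2=I  mem[L0]=63
15. P2: load  L0  bus=[BusRd,Flush]  L0: P0=I P1=S P2=S  mem[L0]=8
16. P1: load  L0  bus=[-]  L0: P0=I P1=S P2=S  mem[L0]=8
17. P2: load  L0  bus=[-]  L0: P0=I P1=S P2=S  mem[L0]=8
18. P2: load  L0  bus=[-]  L0: P0=I P1=S P2=S  mem[L0]=8
19. P0: store L1 := 74  bus=[BusUpgr]  L1: P0=M P1=I P2=I  mem[L1]=33
20. P1: store L0 := 64  bus=[BusUpgr]  L0: P0=I P1=M P2=I  mem[L0]=8
21. P0: load  L0  bus=[BusRd,Flush]  L0: P0=S P1=S P2=I  mem[L0]=64
22. P1: store L0 := 95  bus=[BusUpgr]  L0: P0=I P1=M P2=I  mem[L0]=64
23. P2: load  L0  bus=[BusRd,Flush]  L0: P0=I P1=S P2=S  mem[L0]=95
24. P1: load  L0  bus=[-]  L0: P0=I P1=S P2=S  mem[L0]=95

state = S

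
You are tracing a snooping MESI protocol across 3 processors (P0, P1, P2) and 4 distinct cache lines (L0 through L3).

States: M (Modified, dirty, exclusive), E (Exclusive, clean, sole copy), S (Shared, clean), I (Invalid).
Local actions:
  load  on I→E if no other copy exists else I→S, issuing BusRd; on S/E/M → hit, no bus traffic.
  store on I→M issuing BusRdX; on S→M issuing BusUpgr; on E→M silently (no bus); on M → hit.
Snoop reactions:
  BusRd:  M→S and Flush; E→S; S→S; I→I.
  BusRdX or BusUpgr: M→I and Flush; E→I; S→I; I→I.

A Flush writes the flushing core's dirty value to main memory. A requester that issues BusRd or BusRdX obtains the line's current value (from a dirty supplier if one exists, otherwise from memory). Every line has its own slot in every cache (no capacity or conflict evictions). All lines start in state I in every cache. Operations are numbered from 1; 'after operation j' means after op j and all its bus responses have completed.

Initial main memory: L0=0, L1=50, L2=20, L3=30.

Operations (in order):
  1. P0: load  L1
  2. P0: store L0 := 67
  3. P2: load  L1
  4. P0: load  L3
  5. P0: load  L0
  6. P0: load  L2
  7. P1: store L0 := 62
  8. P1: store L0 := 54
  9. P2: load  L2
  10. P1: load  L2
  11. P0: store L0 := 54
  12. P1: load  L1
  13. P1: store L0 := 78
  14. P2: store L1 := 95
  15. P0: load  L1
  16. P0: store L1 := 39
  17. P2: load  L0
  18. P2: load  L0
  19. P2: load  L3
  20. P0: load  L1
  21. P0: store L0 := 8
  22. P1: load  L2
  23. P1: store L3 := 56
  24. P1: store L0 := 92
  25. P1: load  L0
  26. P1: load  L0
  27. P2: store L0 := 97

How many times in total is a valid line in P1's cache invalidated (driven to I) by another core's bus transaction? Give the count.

  op1 P0: load  L1 → E/I/I on L1; bus BusRd; mem=50
  op2 P0: store L0 := 67 → M/I/I on L0; bus BusRdX; mem=0
  op3 P2: load  L1 → S/I/S on L1; bus BusRd; mem=50
  op4 P0: load  L3 → E/I/I on L3; bus BusRd; mem=30
  op5 P0: load  L0 → M/I/I on L0; bus (none); mem=0
  op6 P0: load  L2 → E/I/I on L2; bus BusRd; mem=20
  op7 P1: store L0 := 62 → I/M/I on L0; bus BusRdX Flush; mem=67
  op8 P1: store L0 := 54 → I/M/I on L0; bus (none); mem=67
  op9 P2: load  L2 → S/I/S on L2; bus BusRd; mem=20
  op10 P1: load  L2 → S/S/S on L2; bus BusRd; mem=20
  op11 P0: store L0 := 54 → M/I/I on L0; bus BusRdX Flush; mem=54
  op12 P1: load  L1 → S/S/S on L1; bus BusRd; mem=50
  op13 P1: store L0 := 78 → I/M/I on L0; bus BusRdX Flush; mem=54
  op14 P2: store L1 := 95 → I/I/M on L1; bus BusUpgr; mem=50
  op15 P0: load  L1 → S/I/S on L1; bus BusRd Flush; mem=95
  op16 P0: store L1 := 39 → M/I/I on L1; bus BusUpgr; mem=95
  op17 P2: load  L0 → I/S/S on L0; bus BusRd Flush; mem=78
  op18 P2: load  L0 → I/S/S on L0; bus (none); mem=78
  op19 P2: load  L3 → S/I/S on L3; bus BusRd; mem=30
  op20 P0: load  L1 → M/I/I on L1; bus (none); mem=95
  op21 P0: store L0 := 8 → M/I/I on L0; bus BusRdX; mem=78
  op22 P1: load  L2 → S/S/S on L2; bus (none); mem=20
  op23 P1: store L3 := 56 → I/M/I on L3; bus BusRdX; mem=30
  op24 P1: store L0 := 92 → I/M/I on L0; bus BusRdX Flush; mem=8
  op25 P1: load  L0 → I/M/I on L0; bus (none); mem=8
  op26 P1: load  L0 → I/M/I on L0; bus (none); mem=8
  op27 P2: store L0 := 97 → I/I/M on L0; bus BusRdX Flush; mem=92

invalidations = 4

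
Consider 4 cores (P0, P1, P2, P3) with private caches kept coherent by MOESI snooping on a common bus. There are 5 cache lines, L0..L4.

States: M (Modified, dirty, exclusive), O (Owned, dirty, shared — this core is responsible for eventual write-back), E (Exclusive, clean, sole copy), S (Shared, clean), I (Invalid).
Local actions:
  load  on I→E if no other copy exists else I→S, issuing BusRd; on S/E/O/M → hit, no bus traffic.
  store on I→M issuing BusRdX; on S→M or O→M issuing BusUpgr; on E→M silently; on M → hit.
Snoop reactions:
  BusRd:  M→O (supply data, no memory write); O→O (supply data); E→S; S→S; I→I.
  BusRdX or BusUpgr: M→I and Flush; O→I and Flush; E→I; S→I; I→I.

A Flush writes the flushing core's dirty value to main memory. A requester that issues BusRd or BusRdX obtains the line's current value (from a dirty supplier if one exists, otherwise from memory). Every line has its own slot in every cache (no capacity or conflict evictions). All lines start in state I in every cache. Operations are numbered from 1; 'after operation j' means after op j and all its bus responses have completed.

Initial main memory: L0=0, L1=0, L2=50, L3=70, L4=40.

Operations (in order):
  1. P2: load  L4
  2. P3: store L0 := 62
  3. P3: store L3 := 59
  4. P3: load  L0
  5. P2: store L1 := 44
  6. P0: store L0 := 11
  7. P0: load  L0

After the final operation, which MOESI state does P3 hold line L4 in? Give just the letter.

1. P2: load  L4  bus=[BusRd]  L4: P0=I P1=I P2=E P3=I  mem[L4]=40
2. P3: store L0 := 62  bus=[BusRdX]  L0: P0=I P1=I P2=I P3=M  mem[L0]=0
3. P3: store L3 := 59  bus=[BusRdX]  L3: P0=I P1=I P2=I P3=M  mem[L3]=70
4. P3: load  L0  bus=[-]  L0: P0=I P1=I P2=I P3=M  mem[L0]=0
5. P2: store L1 := 44  bus=[BusRdX]  L1: P0=I P1=I P2=M P3=I  mem[L1]=0
6. P0: store L0 := 11  bus=[BusRdX,Flush]  L0: P0=M P1=I P2=I P3=I  mem[L0]=62
7. P0: load  L0  bus=[-]  L0: P0=M P1=I P2=I P3=I  mem[L0]=62

state = I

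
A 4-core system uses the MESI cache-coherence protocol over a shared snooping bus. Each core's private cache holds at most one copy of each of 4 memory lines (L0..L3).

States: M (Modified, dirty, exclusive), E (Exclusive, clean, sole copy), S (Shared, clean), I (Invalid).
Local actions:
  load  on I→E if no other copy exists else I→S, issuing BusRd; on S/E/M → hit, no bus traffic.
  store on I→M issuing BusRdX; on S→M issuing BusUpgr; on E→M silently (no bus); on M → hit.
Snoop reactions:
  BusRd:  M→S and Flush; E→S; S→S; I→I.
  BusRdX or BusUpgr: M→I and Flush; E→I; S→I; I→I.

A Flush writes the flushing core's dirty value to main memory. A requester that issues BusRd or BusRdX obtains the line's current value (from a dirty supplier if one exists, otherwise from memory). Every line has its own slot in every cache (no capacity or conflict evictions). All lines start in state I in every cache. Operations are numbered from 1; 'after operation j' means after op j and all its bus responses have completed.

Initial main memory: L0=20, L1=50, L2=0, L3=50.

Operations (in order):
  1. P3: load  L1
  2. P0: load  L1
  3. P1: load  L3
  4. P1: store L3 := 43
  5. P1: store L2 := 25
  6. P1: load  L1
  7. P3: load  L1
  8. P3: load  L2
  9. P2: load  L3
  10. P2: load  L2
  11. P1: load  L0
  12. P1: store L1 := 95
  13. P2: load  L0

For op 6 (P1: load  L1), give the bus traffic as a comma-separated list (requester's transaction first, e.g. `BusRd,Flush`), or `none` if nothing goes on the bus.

  op1 P3: load  L1 → I/I/I/E on L1; bus BusRd; mem=50
  op2 P0: load  L1 → S/I/I/S on L1; bus BusRd; mem=50
  op3 P1: load  L3 → I/E/I/I on L3; bus BusRd; mem=50
  op4 P1: store L3 := 43 → I/M/I/I on L3; bus (none); mem=50
  op5 P1: store L2 := 25 → I/M/I/I on L2; bus BusRdX; mem=0
  op6 P1: load  L1 → S/S/I/S on L1; bus BusRd; mem=50
  op7 P3: load  L1 → S/S/I/S on L1; bus (none); mem=50
  op8 P3: load  L2 → I/S/I/S on L2; bus BusRd Flush; mem=25
  op9 P2: load  L3 → I/S/S/I on L3; bus BusRd Flush; mem=43
  op10 P2: load  L2 → I/S/S/S on L2; bus BusRd; mem=25
  op11 P1: load  L0 → I/E/I/I on L0; bus BusRd; mem=20
  op12 P1: store L1 := 95 → I/M/I/I on L1; bus BusUpgr; mem=50
  op13 P2: load  L0 → I/S/S/I on L0; bus BusRd; mem=20

bus = BusRd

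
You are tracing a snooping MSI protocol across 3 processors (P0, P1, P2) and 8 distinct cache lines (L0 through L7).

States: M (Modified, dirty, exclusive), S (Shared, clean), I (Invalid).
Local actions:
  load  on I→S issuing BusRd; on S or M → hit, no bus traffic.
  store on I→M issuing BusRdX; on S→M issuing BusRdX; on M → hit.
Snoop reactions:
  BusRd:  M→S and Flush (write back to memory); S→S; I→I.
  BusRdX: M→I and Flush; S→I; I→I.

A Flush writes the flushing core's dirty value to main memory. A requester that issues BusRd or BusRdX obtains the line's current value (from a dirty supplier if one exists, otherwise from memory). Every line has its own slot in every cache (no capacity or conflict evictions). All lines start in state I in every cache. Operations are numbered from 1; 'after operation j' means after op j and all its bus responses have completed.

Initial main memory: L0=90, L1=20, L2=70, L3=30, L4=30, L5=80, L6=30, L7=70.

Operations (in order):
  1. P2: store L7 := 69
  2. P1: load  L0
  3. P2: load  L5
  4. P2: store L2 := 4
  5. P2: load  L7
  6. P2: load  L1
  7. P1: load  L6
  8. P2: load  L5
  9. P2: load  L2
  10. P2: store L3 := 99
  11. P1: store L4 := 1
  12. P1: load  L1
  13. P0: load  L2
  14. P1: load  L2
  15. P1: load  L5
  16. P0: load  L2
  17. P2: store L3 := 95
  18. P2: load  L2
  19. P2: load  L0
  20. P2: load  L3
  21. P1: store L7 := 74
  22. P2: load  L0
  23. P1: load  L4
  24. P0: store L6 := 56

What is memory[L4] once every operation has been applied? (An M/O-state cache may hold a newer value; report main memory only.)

  op1 P2: store L7 := 69 → I/I/M on L7; bus BusRdX; mem=70
  op2 P1: load  L0 → I/S/I on L0; bus BusRd; mem=90
  op3 P2: load  L5 → I/I/S on L5; bus BusRd; mem=80
  op4 P2: store L2 := 4 → I/I/M on L2; bus BusRdX; mem=70
  op5 P2: load  L7 → I/I/M on L7; bus (none); mem=70
  op6 P2: load  L1 → I/I/S on L1; bus BusRd; mem=20
  op7 P1: load  L6 → I/S/I on L6; bus BusRd; mem=30
  op8 P2: load  L5 → I/I/S on L5; bus (none); mem=80
  op9 P2: load  L2 → I/I/M on L2; bus (none); mem=70
  op10 P2: store L3 := 99 → I/I/M on L3; bus BusRdX; mem=30
  op11 P1: store L4 := 1 → I/M/I on L4; bus BusRdX; mem=30
  op12 P1: load  L1 → I/S/S on L1; bus BusRd; mem=20
  op13 P0: load  L2 → S/I/S on L2; bus BusRd Flush; mem=4
  op14 P1: load  L2 → S/S/S on L2; bus BusRd; mem=4
  op15 P1: load  L5 → I/S/S on L5; bus BusRd; mem=80
  op16 P0: load  L2 → S/S/S on L2; bus (none); mem=4
  op17 P2: store L3 := 95 → I/I/M on L3; bus (none); mem=30
  op18 P2: load  L2 → S/S/S on L2; bus (none); mem=4
  op19 P2: load  L0 → I/S/S on L0; bus BusRd; mem=90
  op20 P2: load  L3 → I/I/M on L3; bus (none); mem=30
  op21 P1: store L7 := 74 → I/M/I on L7; bus BusRdX Flush; mem=69
  op22 P2: load  L0 → I/S/S on L0; bus (none); mem=90
  op23 P1: load  L4 → I/M/I on L4; bus (none); mem=30
  op24 P0: store L6 := 56 → M/I/I on L6; bus BusRdX; mem=30

memory[L4] = 30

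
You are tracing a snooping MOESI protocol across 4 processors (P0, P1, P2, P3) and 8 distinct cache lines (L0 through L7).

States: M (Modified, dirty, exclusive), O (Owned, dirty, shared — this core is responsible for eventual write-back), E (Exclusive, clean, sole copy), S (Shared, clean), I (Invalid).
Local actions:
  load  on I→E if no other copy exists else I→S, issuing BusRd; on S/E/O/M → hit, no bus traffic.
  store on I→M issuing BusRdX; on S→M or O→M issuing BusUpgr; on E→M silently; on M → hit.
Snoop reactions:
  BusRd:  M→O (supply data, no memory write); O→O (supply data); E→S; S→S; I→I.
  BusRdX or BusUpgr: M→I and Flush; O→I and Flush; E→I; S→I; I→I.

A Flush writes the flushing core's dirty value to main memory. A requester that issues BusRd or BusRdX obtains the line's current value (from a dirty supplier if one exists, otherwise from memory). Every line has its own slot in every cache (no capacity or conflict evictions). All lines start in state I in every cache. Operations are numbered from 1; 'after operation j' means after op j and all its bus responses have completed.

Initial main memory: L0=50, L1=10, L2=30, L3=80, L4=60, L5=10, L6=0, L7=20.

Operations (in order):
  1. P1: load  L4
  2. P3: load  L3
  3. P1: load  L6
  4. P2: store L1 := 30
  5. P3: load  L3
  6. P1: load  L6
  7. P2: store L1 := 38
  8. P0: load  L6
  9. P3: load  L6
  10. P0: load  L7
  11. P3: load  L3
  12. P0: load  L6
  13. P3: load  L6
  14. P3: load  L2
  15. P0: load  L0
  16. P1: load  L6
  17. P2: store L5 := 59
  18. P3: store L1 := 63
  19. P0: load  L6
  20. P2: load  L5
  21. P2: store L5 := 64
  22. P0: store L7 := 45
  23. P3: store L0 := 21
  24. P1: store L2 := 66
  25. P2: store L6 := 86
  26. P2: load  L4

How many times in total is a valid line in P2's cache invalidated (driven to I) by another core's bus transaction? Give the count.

1. P1: load  L4  bus=[BusRd]  L4: P0=I P1=E P2=I P3=I  mem[L4]=60
2. P3: load  L3  bus=[BusRd]  L3: P0=I P1=I P2=I P3=E  mem[L3]=80
3. P1: load  L6  bus=[BusRd]  L6: P0=I P1=E P2=I P3=I  mem[L6]=0
4. P2: store L1 := 30  bus=[BusRdX]  L1: P0=I P1=I P2=M P3=I  mem[L1]=10
5. P3: load  L3  bus=[-]  L3: P0=I P1=I P2=I P3=E  mem[L3]=80
6. P1: load  L6  bus=[-]  L6: P0=I P1=E P2=I P3=I  mem[L6]=0
7. P2: store L1 := 38  bus=[-]  L1: P0=I P1=I P2=M P3=I  mem[L1]=10
8. P0: load  L6  bus=[BusRd]  L6: P0=S P1=S P2=I P3=I  mem[L6]=0
9. P3: load  L6  bus=[BusRd]  L6: P0=S P1=S P2=I P3=S  mem[L6]=0
10. P0: load  L7  bus=[BusRd]  L7: P0=E P1=I P2=I P3=I  mem[L7]=20
11. P3: load  L3  bus=[-]  L3: P0=I P1=I P2=I P3=E  mem[L3]=80
12. P0: load  L6  bus=[-]  L6: P0=S P1=S P2=I P3=S  mem[L6]=0
13. P3: load  L6  bus=[-]  L6: P0=S P1=S P2=I P3=S  mem[L6]=0
14. P3: load  L2  bus=[BusRd]  L2: P0=I P1=I P2=I P3=E  mem[L2]=30
15. P0: load  L0  bus=[BusRd]  L0: P0=E P1=I P2=I P3=I  mem[L0]=50
16. P1: load  L6  bus=[-]  L6: P0=S P1=S P2=I P3=S  mem[L6]=0
17. P2: store L5 := 59  bus=[BusRdX]  L5: P0=I P1=I P2=M P3=I  mem[L5]=10
18. P3: store L1 := 63  bus=[BusRdX,Flush]  L1: P0=I P1=I P2=I P3=M  mem[L1]=38
19. P0: load  L6  bus=[-]  L6: P0=S P1=S P2=I P3=S  mem[L6]=0
20. P2: load  L5  bus=[-]  L5: P0=I P1=I P2=M P3=I  mem[L5]=10
21. P2: store L5 := 64  bus=[-]  L5: P0=I P1=I P2=M P3=I  mem[L5]=10
22. P0: store L7 := 45  bus=[-]  L7: P0=M P1=I P2=I P3=I  mem[L7]=20
23. P3: store L0 := 21  bus=[BusRdX]  L0: P0=I P1=I P2=I P3=M  mem[L0]=50
24. P1: store L2 := 66  bus=[BusRdX]  L2: P0=I P1=M P2=I P3=I  mem[L2]=30
25. P2: store L6 := 86  bus=[BusRdX]  L6: P0=I P1=I P2=M P3=I  mem[L6]=0
26. P2: load  L4  bus=[BusRd]  L4: P0=I P1=S P2=S P3=I  mem[L4]=60

invalidations = 1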